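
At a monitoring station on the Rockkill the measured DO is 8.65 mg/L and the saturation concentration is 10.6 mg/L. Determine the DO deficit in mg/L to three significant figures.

D = C_s − C = 10.6 − 8.65 = 1.95 mg/L.

D ≈ 1.95 mg/L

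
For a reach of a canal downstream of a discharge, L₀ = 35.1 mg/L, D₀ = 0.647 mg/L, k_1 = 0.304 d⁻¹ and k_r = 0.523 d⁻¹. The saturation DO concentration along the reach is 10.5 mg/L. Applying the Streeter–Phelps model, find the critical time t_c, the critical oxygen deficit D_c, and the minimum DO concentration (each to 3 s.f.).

t_c ≈ 2.42 d; D_c ≈ 9.79 mg/L; min DO ≈ 0.713 mg/L

At the critical point dD/dt = 0, so k_1 L₀ e^(−k_1 t) = k_r D. Substituting D(t) from the Streeter–Phelps equation and solving for t gives
t_c = ln[(k_r/k_1)(1 − D₀(k_r−k_1)/(k_1 L₀))] / (k_r−k_1).
Here k_r−k_1 = 0.2190 d⁻¹ and 1 − D₀(k_r−k_1)/(k_1 L₀) = 1 − 0.647×0.2190/(0.304×35.1) = 0.9867, so
t_c = ln(1.720 × 0.9867) / 0.2190 = 0.5292 / 0.2190 = 2.416 d.
D_c = (k_1/k_r) L₀ e^(−k_1 t_c) = (0.304/0.523) × 35.1 × e^(−0.304×2.416) = 0.5813 × 35.1 × 0.4797 = 9.787 mg/L.
Minimum DO = C_s − D_c = 10.5 − 9.787 = 0.7129 mg/L.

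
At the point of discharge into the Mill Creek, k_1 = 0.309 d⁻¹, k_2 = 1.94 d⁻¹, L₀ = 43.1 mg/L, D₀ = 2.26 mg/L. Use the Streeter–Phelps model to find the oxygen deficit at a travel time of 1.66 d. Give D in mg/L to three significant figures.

k_1 L₀/(k_2−k_1) = 0.309×43.1/(1.94−0.309) = 13.32/1.631 = 8.165 mg/L.
e^(−k_1 t) = e^(−0.309×1.660) = 0.5987; e^(−k_2 t) = e^(−1.94×1.660) = 0.03994.
D = 8.165 × (0.5987 − 0.03994) + 2.26 × 0.03994 = 4.563 + 0.09026 = 4.653 mg/L.

D ≈ 4.65 mg/L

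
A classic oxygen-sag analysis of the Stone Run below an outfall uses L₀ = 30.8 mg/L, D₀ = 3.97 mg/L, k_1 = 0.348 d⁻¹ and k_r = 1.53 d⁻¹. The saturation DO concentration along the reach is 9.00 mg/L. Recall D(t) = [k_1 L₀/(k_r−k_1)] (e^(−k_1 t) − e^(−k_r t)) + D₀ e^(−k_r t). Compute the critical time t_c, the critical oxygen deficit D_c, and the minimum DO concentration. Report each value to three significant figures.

With k_r/k_1 = 4.397 and 1 − D₀(k_r−k_1)/(k_1 L₀) = 0.5622,
t_c = ln(4.397 × 0.5622) / (1.53 − 0.348) = ln(2.472) / 1.182 = 0.9049/1.182 = 0.7656 d.
L(t_c) = L₀ e^(−k_1 t_c) = 30.8 × 0.7661 = 23.60 mg/L, and at the critical point k_r D_c = k_1 L, so D_c = (0.348/1.53) × 23.60 = 5.367 mg/L.
Minimum DO = C_s − D_c = 9.00 − 5.367 = 3.633 mg/L.

t_c ≈ 0.766 d; D_c ≈ 5.37 mg/L; min DO ≈ 3.63 mg/L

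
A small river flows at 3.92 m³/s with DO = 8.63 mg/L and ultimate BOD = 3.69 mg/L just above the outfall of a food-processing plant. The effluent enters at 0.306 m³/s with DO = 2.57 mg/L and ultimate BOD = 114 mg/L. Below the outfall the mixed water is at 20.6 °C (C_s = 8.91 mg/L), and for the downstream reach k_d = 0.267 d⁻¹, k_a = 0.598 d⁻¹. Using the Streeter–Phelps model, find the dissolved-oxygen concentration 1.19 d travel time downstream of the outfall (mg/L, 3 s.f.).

DO ≈ 6.33 mg/L

Mixed DO = (3.92×8.63 + 0.306×2.57)/(3.92+0.306) = 34.62/4.226 = 8.191 mg/L.
Mixed L₀ = (3.92×3.69 + 0.306×114)/(4.226) = 49.35/4.226 = 11.68 mg/L.
Initial deficit D₀ = C_s − DO₀ = 8.91 − 8.191 = 0.7188 mg/L.
D(1.19) = [0.267×11.68/(0.598−0.267)](e^(−0.267×1.19) − e^(−0.598×1.19)) + 0.7188 e^(−0.598×1.19)
= 9.420 × (0.7278 − 0.4908) + 0.7188 × 0.4908 = 2.585 mg/L.
DO = 8.91 − 2.585 = 6.325 mg/L.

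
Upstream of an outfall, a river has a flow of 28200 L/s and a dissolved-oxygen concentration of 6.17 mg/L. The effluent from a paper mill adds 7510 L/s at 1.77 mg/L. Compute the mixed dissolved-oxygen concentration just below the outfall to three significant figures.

5.24 mg/L

Flow-weighted mixing: C = (Q_r C_r + Q_w C_w)/(Q_r + Q_w)
= (28200×6.17 + 7510×1.77)/(28200 + 7510) = 187300/35710 = 5.245 mg/L.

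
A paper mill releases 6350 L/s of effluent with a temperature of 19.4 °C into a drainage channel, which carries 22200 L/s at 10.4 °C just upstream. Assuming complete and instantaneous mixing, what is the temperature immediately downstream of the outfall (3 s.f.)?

Flow-weighted mixing: C = (Q_r C_r + Q_w C_w)/(Q_r + Q_w)
= (22200×10.4 + 6350×19.4)/(22200 + 6350) = 354100/28550 = 12.40 °C.

12.4 °C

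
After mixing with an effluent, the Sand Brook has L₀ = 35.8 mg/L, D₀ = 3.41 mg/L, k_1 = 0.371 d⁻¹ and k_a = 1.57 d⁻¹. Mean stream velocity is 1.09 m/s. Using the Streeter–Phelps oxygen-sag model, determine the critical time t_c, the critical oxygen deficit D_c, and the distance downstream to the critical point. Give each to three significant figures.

t_c ≈ 0.896 d; D_c ≈ 6.07 mg/L; x_c ≈ 84.4 km

With k_a/k_1 = 4.232 and 1 − D₀(k_a−k_1)/(k_1 L₀) = 0.6922,
t_c = ln(4.232 × 0.6922) / (1.57 − 0.371) = ln(2.929) / 1.199 = 1.075/1.199 = 0.8963 d.
L(t_c) = L₀ e^(−k_1 t_c) = 35.8 × 0.7171 = 25.67 mg/L, and at the critical point k_a D_c = k_1 L, so D_c = (0.371/1.57) × 25.67 = 6.066 mg/L.
x_c = v t_c = 1.09 m/s × 0.8963 d × 86400 s/d = 84410 m ≈ 84.4 km.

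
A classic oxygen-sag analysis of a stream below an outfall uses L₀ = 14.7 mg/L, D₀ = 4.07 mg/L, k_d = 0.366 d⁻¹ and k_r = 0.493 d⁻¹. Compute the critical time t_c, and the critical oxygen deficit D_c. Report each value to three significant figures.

t_c ≈ 1.55 d; D_c ≈ 6.19 mg/L

At the critical point dD/dt = 0, so k_d L₀ e^(−k_d t) = k_r D. Substituting D(t) from the Streeter–Phelps equation and solving for t gives
t_c = ln[(k_r/k_d)(1 − D₀(k_r−k_d)/(k_d L₀))] / (k_r−k_d).
Here k_r−k_d = 0.1270 d⁻¹ and 1 − D₀(k_r−k_d)/(k_d L₀) = 1 − 4.07×0.1270/(0.366×14.7) = 0.9039, so
t_c = ln(1.347 × 0.9039) / 0.1270 = 0.1969 / 0.1270 = 1.550 d.
D_c = (k_d/k_r) L₀ e^(−k_d t_c) = (0.366/0.493) × 14.7 × e^(−0.366×1.550) = 0.7424 × 14.7 × 0.5670 = 6.188 mg/L.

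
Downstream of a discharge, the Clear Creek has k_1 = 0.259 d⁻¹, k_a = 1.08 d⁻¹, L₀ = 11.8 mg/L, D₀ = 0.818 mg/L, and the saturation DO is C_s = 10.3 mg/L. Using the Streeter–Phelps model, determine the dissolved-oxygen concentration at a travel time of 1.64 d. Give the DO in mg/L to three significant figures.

k_1 L₀/(k_a−k_1) = 0.259×11.8/(1.08−0.259) = 3.056/0.8210 = 3.723 mg/L.
e^(−k_1 t) = e^(−0.259×1.640) = 0.6539; e^(−k_a t) = e^(−1.08×1.640) = 0.1701.
D = 3.723 × (0.6539 − 0.1701) + 0.818 × 0.1701 = 1.801 + 0.1392 = 1.940 mg/L.
DO = C_s − D = 10.3 − 1.940 = 8.360 mg/L.

DO ≈ 8.36 mg/L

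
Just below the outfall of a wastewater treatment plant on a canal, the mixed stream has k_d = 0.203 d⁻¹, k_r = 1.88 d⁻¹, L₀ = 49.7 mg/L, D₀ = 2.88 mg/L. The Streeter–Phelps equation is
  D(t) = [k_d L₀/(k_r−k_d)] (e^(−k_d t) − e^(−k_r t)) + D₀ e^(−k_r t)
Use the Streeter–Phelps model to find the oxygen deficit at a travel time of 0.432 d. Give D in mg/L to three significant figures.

D ≈ 4.12 mg/L

k_d L₀/(k_r−k_d) = 0.203×49.7/(1.88−0.203) = 10.09/1.677 = 6.016 mg/L.
e^(−k_d t) = e^(−0.203×0.4320) = 0.9160; e^(−k_r t) = e^(−1.88×0.4320) = 0.4439.
D = 6.016 × (0.9160 − 0.4439) + 2.88 × 0.4439 = 2.840 + 1.278 = 4.119 mg/L.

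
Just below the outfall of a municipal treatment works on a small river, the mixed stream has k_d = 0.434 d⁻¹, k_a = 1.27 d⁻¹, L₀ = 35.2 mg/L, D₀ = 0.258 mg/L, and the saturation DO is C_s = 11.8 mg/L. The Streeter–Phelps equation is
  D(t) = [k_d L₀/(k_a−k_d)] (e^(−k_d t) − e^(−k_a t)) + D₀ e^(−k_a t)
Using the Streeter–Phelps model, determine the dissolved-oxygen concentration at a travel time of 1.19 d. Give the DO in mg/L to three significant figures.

DO ≈ 4.87 mg/L

k_d L₀/(k_a−k_d) = 0.434×35.2/(1.27−0.434) = 15.28/0.8360 = 18.27 mg/L.
e^(−k_d t) = e^(−0.434×1.190) = 0.5966; e^(−k_a t) = e^(−1.27×1.190) = 0.2206.
D = 18.27 × (0.5966 − 0.2206) + 0.258 × 0.2206 = 6.871 + 0.05692 = 6.928 mg/L.
DO = C_s − D = 11.8 − 6.928 = 4.872 mg/L.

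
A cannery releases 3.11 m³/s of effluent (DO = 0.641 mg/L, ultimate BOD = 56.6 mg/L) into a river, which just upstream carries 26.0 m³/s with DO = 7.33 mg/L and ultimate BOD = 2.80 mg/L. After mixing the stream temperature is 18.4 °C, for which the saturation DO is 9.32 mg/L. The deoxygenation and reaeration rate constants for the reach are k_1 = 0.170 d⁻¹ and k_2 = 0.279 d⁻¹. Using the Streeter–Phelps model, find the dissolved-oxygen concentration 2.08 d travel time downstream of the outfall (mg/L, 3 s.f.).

DO ≈ 5.91 mg/L

Mixed DO = (26.0×7.33 + 3.11×0.641)/(26.0+3.11) = 192.6/29.11 = 6.615 mg/L.
Mixed L₀ = (26.0×2.80 + 3.11×56.6)/(29.11) = 248.8/29.11 = 8.548 mg/L.
Initial deficit D₀ = C_s − DO₀ = 9.32 − 6.615 = 2.705 mg/L.
D(2.08) = [0.170×8.548/(0.279−0.170)](e^(−0.170×2.08) − e^(−0.279×2.08)) + 2.705 e^(−0.279×2.08)
= 13.33 × (0.7022 − 0.5597) + 2.705 × 0.5597 = 3.413 mg/L.
DO = 9.32 − 3.413 = 5.907 mg/L.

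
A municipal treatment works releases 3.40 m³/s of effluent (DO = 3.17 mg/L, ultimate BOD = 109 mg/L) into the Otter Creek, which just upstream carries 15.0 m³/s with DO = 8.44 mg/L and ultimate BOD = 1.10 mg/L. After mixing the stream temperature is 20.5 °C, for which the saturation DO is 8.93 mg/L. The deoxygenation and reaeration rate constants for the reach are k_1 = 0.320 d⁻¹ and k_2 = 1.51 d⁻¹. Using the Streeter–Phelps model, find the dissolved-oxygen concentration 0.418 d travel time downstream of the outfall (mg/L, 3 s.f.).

Mixed DO = (15.0×8.44 + 3.40×3.17)/(15.0+3.40) = 137.4/18.40 = 7.466 mg/L.
Mixed L₀ = (15.0×1.10 + 3.40×109)/(18.40) = 387.1/18.40 = 21.04 mg/L.
Initial deficit D₀ = C_s − DO₀ = 8.93 − 7.466 = 1.464 mg/L.
D(0.418) = [0.320×21.04/(1.51−0.320)](e^(−0.320×0.418) − e^(−1.51×0.418)) + 1.464 e^(−1.51×0.418)
= 5.657 × (0.8748 − 0.5320) + 1.464 × 0.5320 = 2.718 mg/L.
DO = 8.93 − 2.718 = 6.212 mg/L.

DO ≈ 6.21 mg/L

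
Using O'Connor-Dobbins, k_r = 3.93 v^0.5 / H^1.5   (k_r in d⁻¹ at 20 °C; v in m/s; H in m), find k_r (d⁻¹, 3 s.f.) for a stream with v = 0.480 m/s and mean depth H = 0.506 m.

k_r ≈ 7.56 d⁻¹

k_r = 3.93 × 0.480^0.5 / 0.506^1.5 = 3.93 × 0.6928 / 0.3599 = 7.565 d⁻¹.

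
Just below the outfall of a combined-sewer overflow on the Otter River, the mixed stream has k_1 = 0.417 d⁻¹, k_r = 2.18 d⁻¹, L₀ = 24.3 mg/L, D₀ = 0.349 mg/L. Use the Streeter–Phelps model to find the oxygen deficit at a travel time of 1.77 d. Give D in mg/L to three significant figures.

k_1 L₀/(k_r−k_1) = 0.417×24.3/(2.18−0.417) = 10.13/1.763 = 5.748 mg/L.
e^(−k_1 t) = e^(−0.417×1.770) = 0.4780; e^(−k_r t) = e^(−2.18×1.770) = 0.02110.
D = 5.748 × (0.4780 − 0.02110) + 0.349 × 0.02110 = 2.626 + 0.007363 = 2.634 mg/L.

D ≈ 2.63 mg/L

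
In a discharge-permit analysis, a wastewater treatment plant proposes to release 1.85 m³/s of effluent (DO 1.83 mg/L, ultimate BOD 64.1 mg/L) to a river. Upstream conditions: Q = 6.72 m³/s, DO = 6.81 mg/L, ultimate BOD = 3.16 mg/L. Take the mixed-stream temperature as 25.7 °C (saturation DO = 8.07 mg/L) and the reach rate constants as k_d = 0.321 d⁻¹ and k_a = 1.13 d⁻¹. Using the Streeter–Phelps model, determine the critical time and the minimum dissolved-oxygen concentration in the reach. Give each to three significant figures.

t_c ≈ 1.00 d; minimum DO ≈ 4.71 mg/L

Mixed DO = (6.72×6.81 + 1.85×1.83)/(6.72+1.85) = 49.15/8.570 = 5.735 mg/L.
Mixed L₀ = (6.72×3.16 + 1.85×64.1)/(8.570) = 139.8/8.570 = 16.32 mg/L.
Initial deficit D₀ = C_s − DO₀ = 8.07 − 5.735 = 2.335 mg/L.
t_c = (1/0.8090) ln[(1.13/0.321)(1 − 2.335×0.8090/(0.321×16.32))] = 1.236 × ln(2.250) = 1.003 d.
D_c = (0.321/1.13) × 16.32 × e^(−0.321×1.003) = 0.2841 × 16.32 × 0.7248 = 3.359 mg/L.
Minimum DO = 8.07 − 3.359 = 4.711 mg/L.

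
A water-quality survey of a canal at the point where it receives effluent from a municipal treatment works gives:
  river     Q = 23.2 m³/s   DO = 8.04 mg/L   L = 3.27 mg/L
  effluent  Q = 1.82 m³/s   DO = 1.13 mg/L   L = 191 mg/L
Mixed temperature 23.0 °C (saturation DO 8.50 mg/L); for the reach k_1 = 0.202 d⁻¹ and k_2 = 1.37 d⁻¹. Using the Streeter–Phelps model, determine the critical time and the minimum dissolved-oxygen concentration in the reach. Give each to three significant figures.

Mixed DO = (23.2×8.04 + 1.82×1.13)/(23.2+1.82) = 188.6/25.02 = 7.537 mg/L.
Mixed L₀ = (23.2×3.27 + 1.82×191)/(25.02) = 423.5/25.02 = 16.93 mg/L.
Initial deficit D₀ = C_s − DO₀ = 8.50 − 7.537 = 0.9626 mg/L.
t_c = (1/1.168) ln[(1.37/0.202)(1 − 0.9626×1.168/(0.202×16.93))] = 0.8562 × ln(4.552) = 1.298 d.
D_c = (0.202/1.37) × 16.93 × e^(−0.202×1.298) = 0.1474 × 16.93 × 0.7694 = 1.920 mg/L.
Minimum DO = 8.50 − 1.920 = 6.580 mg/L.

t_c ≈ 1.30 d; minimum DO ≈ 6.58 mg/L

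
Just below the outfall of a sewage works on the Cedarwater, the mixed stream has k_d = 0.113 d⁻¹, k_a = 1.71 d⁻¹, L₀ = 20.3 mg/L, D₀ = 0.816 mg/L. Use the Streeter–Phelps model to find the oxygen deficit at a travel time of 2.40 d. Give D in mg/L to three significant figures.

k_d L₀/(k_a−k_d) = 0.113×20.3/(1.71−0.113) = 2.294/1.597 = 1.436 mg/L.
e^(−k_d t) = e^(−0.113×2.400) = 0.7625; e^(−k_a t) = e^(−1.71×2.400) = 0.01651.
D = 1.436 × (0.7625 − 0.01651) + 0.816 × 0.01651 = 1.071 + 0.01347 = 1.085 mg/L.

D ≈ 1.08 mg/L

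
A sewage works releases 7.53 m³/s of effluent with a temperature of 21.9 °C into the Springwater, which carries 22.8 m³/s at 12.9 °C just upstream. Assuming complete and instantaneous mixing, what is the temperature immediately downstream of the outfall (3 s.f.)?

15.1 °C

Flow-weighted mixing: C = (Q_r C_r + Q_w C_w)/(Q_r + Q_w)
= (22.8×12.9 + 7.53×21.9)/(22.8 + 7.53) = 459.0/30.33 = 15.13 °C.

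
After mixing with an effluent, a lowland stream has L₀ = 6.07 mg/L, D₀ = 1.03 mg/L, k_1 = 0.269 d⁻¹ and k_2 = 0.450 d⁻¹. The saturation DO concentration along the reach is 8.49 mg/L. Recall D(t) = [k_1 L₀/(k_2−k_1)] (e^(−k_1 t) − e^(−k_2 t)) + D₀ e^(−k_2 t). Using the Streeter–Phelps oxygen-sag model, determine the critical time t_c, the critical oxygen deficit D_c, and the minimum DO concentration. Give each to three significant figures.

At the critical point dD/dt = 0, so k_1 L₀ e^(−k_1 t) = k_2 D. Substituting D(t) from the Streeter–Phelps equation and solving for t gives
t_c = ln[(k_2/k_1)(1 − D₀(k_2−k_1)/(k_1 L₀))] / (k_2−k_1).
Here k_2−k_1 = 0.1810 d⁻¹ and 1 − D₀(k_2−k_1)/(k_1 L₀) = 1 − 1.03×0.1810/(0.269×6.07) = 0.8858, so
t_c = ln(1.673 × 0.8858) / 0.1810 = 0.3933 / 0.1810 = 2.173 d.
D_c = (k_1/k_2) L₀ e^(−k_1 t_c) = (0.269/0.450) × 6.07 × e^(−0.269×2.173) = 0.5978 × 6.07 × 0.5574 = 2.022 mg/L.
Minimum DO = C_s − D_c = 8.49 − 2.022 = 6.468 mg/L.

t_c ≈ 2.17 d; D_c ≈ 2.02 mg/L; min DO ≈ 6.47 mg/L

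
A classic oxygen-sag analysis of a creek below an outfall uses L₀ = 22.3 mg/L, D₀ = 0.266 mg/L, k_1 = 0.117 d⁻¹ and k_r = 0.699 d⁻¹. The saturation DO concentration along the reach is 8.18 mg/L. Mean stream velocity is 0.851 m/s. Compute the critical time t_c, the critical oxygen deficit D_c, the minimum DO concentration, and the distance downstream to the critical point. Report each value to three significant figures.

At the critical point dD/dt = 0, so k_1 L₀ e^(−k_1 t) = k_r D. Substituting D(t) from the Streeter–Phelps equation and solving for t gives
t_c = ln[(k_r/k_1)(1 − D₀(k_r−k_1)/(k_1 L₀))] / (k_r−k_1).
Here k_r−k_1 = 0.5820 d⁻¹ and 1 − D₀(k_r−k_1)/(k_1 L₀) = 1 − 0.266×0.5820/(0.117×22.3) = 0.9407, so
t_c = ln(5.974 × 0.9407) / 0.5820 = 1.726 / 0.5820 = 2.966 d.
L(t_c) = L₀ e^(−k_1 t_c) = 22.3 × 0.7068 = 15.76 mg/L, and at the critical point k_r D_c = k_1 L, so D_c = (0.117/0.699) × 15.76 = 2.638 mg/L.
Minimum DO = C_s − D_c = 8.18 − 2.638 = 5.542 mg/L.
x_c = v t_c = 0.851 m/s × 2.966 d × 86400 s/d = 218100 m ≈ 218 km.

t_c ≈ 2.97 d; D_c ≈ 2.64 mg/L; min DO ≈ 5.54 mg/L; x_c ≈ 218 km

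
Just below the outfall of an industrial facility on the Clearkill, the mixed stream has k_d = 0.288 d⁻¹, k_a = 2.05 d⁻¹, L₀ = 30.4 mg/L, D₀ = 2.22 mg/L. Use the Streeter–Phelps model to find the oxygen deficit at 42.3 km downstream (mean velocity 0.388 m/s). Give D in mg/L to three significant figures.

Travel time t = x/v = 42.3 km / (0.388 m/s) = 42300 m / 0.388 m/s = 109000 s = 1.262 d.
k_d L₀/(k_a−k_d) = 0.288×30.4/(2.05−0.288) = 8.755/1.762 = 4.969 mg/L.
e^(−k_d t) = e^(−0.288×1.262) = 0.6953; e^(−k_a t) = e^(−2.05×1.262) = 0.07527.
D = 4.969 × (0.6953 − 0.07527) + 2.22 × 0.07527 = 3.081 + 0.1671 = 3.248 mg/L.

D ≈ 3.25 mg/L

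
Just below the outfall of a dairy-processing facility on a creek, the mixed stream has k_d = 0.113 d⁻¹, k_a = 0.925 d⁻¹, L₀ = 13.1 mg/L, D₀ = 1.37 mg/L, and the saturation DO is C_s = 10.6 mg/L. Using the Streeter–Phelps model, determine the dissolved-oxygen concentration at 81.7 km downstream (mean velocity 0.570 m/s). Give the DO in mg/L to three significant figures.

DO ≈ 9.19 mg/L

Travel time t = x/v = 81.7 km / (0.570 m/s) = 81700 m / 0.570 m/s = 143300 s = 1.659 d.
k_d L₀/(k_a−k_d) = 0.113×13.1/(0.925−0.113) = 1.480/0.8120 = 1.823 mg/L.
e^(−k_d t) = e^(−0.113×1.659) = 0.8291; e^(−k_a t) = e^(−0.925×1.659) = 0.2156.
D = 1.823 × (0.8291 − 0.2156) + 1.37 × 0.2156 = 1.118 + 0.2953 = 1.414 mg/L.
DO = C_s − D = 10.6 − 1.414 = 9.186 mg/L.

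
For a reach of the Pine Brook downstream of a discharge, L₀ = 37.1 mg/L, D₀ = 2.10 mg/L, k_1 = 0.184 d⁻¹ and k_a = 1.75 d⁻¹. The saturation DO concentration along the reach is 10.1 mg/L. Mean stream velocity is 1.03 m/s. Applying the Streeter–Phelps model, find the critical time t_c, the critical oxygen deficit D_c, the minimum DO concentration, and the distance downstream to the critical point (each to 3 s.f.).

t_c ≈ 1.02 d; D_c ≈ 3.23 mg/L; min DO ≈ 6.87 mg/L; x_c ≈ 90.6 km

With k_a/k_1 = 9.511 and 1 − D₀(k_a−k_1)/(k_1 L₀) = 0.5183,
t_c = ln(9.511 × 0.5183) / (1.75 − 0.184) = ln(4.929) / 1.566 = 1.595/1.566 = 1.019 d.
D_c = (k_1/k_a) L₀ e^(−k_1 t_c) = (0.184/1.75) × 37.1 × e^(−0.184×1.019) = 0.1051 × 37.1 × 0.8291 = 3.234 mg/L.
Minimum DO = C_s − D_c = 10.1 − 3.234 = 6.866 mg/L.
x_c = v t_c = 1.03 m/s × 1.019 d × 86400 s/d = 90650 m ≈ 90.6 km.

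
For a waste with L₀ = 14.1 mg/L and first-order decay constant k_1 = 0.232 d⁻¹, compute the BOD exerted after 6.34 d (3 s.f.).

y ≈ 10.9 mg/L

y_t = L₀(1 − e^(−k_1 t)) = 14.1 × (1 − e^(−0.232×6.34))
= 14.1 × (1 − 0.2297) = 14.1 × 0.7703 = 10.86 mg/L.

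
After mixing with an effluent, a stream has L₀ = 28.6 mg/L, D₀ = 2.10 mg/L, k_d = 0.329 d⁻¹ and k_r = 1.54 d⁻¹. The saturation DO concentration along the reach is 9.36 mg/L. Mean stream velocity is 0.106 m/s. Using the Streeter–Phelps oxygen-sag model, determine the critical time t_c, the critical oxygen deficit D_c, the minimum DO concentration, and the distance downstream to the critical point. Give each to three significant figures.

t_c = [1/(k_r−k_d)] ln[(k_r/k_d)(1 − D₀(k_r−k_d)/(k_d L₀))]
= [1/(1.54−0.329)] ln[(1.54/0.329)(1 − 2.10×1.211/(0.329×28.6))]
= (1/1.211) ln[4.681 × 0.7297] = 0.8258 × ln(3.416) = 0.8258 × 1.228 = 1.014 d.
D_c = (k_d/k_r) L₀ e^(−k_d t_c) = (0.329/1.54) × 28.6 × e^(−0.329×1.014) = 0.2136 × 28.6 × 0.7162 = 4.376 mg/L.
Minimum DO = C_s − D_c = 9.36 − 4.376 = 4.984 mg/L.
x_c = v t_c = 0.106 m/s × 1.014 d × 86400 s/d = 9290 m ≈ 9.29 km.

t_c ≈ 1.01 d; D_c ≈ 4.38 mg/L; min DO ≈ 4.98 mg/L; x_c ≈ 9.29 km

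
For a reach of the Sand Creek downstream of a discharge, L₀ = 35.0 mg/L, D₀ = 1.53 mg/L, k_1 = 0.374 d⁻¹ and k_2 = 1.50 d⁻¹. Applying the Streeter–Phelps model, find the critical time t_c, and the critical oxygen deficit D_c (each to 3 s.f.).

At the critical point dD/dt = 0, so k_1 L₀ e^(−k_1 t) = k_2 D. Substituting D(t) from the Streeter–Phelps equation and solving for t gives
t_c = ln[(k_2/k_1)(1 − D₀(k_2−k_1)/(k_1 L₀))] / (k_2−k_1).
Here k_2−k_1 = 1.126 d⁻¹ and 1 − D₀(k_2−k_1)/(k_1 L₀) = 1 − 1.53×1.126/(0.374×35.0) = 0.8684, so
t_c = ln(4.011 × 0.8684) / 1.126 = 1.248 / 1.126 = 1.108 d.
L(t_c) = L₀ e^(−k_1 t_c) = 35.0 × 0.6607 = 23.12 mg/L, and at the critical point k_2 D_c = k_1 L, so D_c = (0.374/1.50) × 23.12 = 5.766 mg/L.

t_c ≈ 1.11 d; D_c ≈ 5.77 mg/L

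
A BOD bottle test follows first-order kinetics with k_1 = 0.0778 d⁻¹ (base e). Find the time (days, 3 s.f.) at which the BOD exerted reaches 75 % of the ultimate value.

t ≈ 17.8 d

y/L₀ = 1 − e^(−k_1 t) = 0.75 ⇒ e^(−k_1 t) = 0.250
t = −ln(0.250) / 0.0778 = 1.386 / 0.0778 = 17.82 d.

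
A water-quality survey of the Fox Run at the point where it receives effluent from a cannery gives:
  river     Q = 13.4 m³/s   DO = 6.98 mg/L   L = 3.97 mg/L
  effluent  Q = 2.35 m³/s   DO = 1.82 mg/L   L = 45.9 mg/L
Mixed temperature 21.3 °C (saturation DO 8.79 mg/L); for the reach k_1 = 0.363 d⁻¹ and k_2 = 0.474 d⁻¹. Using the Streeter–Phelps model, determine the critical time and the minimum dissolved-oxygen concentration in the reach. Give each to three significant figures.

t_c ≈ 1.68 d; minimum DO ≈ 4.53 mg/L

Mixed DO = (13.4×6.98 + 2.35×1.82)/(13.4+2.35) = 97.81/15.75 = 6.210 mg/L.
Mixed L₀ = (13.4×3.97 + 2.35×45.9)/(15.75) = 161.1/15.75 = 10.23 mg/L.
Initial deficit D₀ = C_s − DO₀ = 8.79 − 6.210 = 2.580 mg/L.
t_c = (1/0.1110) ln[(0.474/0.363)(1 − 2.580×0.1110/(0.363×10.23))] = 9.009 × ln(1.205) = 1.680 d.
D_c = (0.363/0.474) × 10.23 × e^(−0.363×1.680) = 0.7658 × 10.23 × 0.5434 = 4.255 mg/L.
Minimum DO = 8.79 − 4.255 = 4.535 mg/L.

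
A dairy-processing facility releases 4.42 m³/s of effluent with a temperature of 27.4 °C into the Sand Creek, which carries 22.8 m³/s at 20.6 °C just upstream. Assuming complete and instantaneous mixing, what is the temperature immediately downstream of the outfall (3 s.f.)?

Flow-weighted mixing: C = (Q_r C_r + Q_w C_w)/(Q_r + Q_w)
= (22.8×20.6 + 4.42×27.4)/(22.8 + 4.42) = 590.8/27.22 = 21.70 °C.

21.7 °C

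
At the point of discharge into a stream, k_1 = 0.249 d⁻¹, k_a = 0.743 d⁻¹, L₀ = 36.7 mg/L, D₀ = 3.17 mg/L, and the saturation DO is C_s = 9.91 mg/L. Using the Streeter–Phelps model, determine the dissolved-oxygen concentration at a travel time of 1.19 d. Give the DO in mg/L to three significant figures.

k_1 L₀/(k_a−k_1) = 0.249×36.7/(0.743−0.249) = 9.138/0.4940 = 18.50 mg/L.
e^(−k_1 t) = e^(−0.249×1.190) = 0.7436; e^(−k_a t) = e^(−0.743×1.190) = 0.4131.
D = 18.50 × (0.7436 − 0.4131) + 3.17 × 0.4131 = 6.114 + 1.309 = 7.423 mg/L.
DO = C_s − D = 9.91 − 7.423 = 2.487 mg/L.

DO ≈ 2.49 mg/L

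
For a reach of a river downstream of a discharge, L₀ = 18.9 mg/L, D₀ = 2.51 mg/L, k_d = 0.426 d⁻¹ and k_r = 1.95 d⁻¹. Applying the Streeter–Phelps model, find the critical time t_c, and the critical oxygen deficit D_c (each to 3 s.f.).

With k_r/k_d = 4.577 and 1 − D₀(k_r−k_d)/(k_d L₀) = 0.5249,
t_c = ln(4.577 × 0.5249) / (1.95 − 0.426) = ln(2.403) / 1.524 = 0.8766/1.524 = 0.5752 d.
L(t_c) = L₀ e^(−k_d t_c) = 18.9 × 0.7827 = 14.79 mg/L, and at the critical point k_r D_c = k_d L, so D_c = (0.426/1.95) × 14.79 = 3.232 mg/L.

t_c ≈ 0.575 d; D_c ≈ 3.23 mg/L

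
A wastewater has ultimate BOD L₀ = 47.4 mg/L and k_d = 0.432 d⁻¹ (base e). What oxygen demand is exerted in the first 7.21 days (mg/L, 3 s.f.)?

y_t = L₀(1 − e^(−k_d t)) = 47.4 × (1 − e^(−0.432×7.21))
= 47.4 × (1 − 0.04439) = 47.4 × 0.9556 = 45.30 mg/L.

y ≈ 45.3 mg/L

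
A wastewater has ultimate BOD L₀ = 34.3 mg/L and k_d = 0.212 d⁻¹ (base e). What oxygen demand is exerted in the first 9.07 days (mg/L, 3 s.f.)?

y_t = L₀(1 − e^(−k_d t)) = 34.3 × (1 − e^(−0.212×9.07))
= 34.3 × (1 − 0.1462) = 34.3 × 0.8538 = 29.29 mg/L.

y ≈ 29.3 mg/L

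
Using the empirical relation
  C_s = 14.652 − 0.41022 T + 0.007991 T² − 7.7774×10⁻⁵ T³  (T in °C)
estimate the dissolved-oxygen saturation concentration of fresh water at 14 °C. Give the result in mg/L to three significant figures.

C_s = 14.652 − 0.41022×14 + 0.007991×14² − 7.7774×10⁻⁵×14³ = 10.26 mg/L.

C_s ≈ 10.3 mg/L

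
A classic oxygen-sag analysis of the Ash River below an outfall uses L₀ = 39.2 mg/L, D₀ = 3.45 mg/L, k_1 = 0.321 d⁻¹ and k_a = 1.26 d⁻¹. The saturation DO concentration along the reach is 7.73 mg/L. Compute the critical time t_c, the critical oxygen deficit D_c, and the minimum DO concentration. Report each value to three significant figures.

t_c ≈ 1.14 d; D_c ≈ 6.93 mg/L; min DO ≈ 0.802 mg/L

t_c = [1/(k_a−k_1)] ln[(k_a/k_1)(1 − D₀(k_a−k_1)/(k_1 L₀))]
= [1/(1.26−0.321)] ln[(1.26/0.321)(1 − 3.45×0.9390/(0.321×39.2))]
= (1/0.9390) ln[3.925 × 0.7425] = 1.065 × ln(2.915) = 1.065 × 1.070 = 1.139 d.
D_c = (k_1/k_a) L₀ e^(−k_1 t_c) = (0.321/1.26) × 39.2 × e^(−0.321×1.139) = 0.2548 × 39.2 × 0.6937 = 6.928 mg/L.
Minimum DO = C_s − D_c = 7.73 − 6.928 = 0.8021 mg/L.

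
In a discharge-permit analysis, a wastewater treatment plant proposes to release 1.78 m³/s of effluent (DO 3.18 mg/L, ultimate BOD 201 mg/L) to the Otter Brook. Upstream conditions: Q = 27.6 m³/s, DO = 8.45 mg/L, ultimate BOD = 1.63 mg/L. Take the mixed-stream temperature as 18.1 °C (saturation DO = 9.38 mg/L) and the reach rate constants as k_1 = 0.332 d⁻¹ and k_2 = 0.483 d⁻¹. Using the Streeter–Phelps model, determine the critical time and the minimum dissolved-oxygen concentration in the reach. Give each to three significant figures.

Mixed DO = (27.6×8.45 + 1.78×3.18)/(27.6+1.78) = 238.9/29.38 = 8.131 mg/L.
Mixed L₀ = (27.6×1.63 + 1.78×201)/(29.38) = 402.8/29.38 = 13.71 mg/L.
Initial deficit D₀ = C_s − DO₀ = 9.38 − 8.131 = 1.249 mg/L.
t_c = (1/0.1510) ln[(0.483/0.332)(1 − 1.249×0.1510/(0.332×13.71))] = 6.623 × ln(1.395) = 2.202 d.
D_c = (0.332/0.483) × 13.71 × e^(−0.332×2.202) = 0.6874 × 13.71 × 0.4813 = 4.536 mg/L.
Minimum DO = 9.38 − 4.536 = 4.844 mg/L.

t_c ≈ 2.20 d; minimum DO ≈ 4.84 mg/L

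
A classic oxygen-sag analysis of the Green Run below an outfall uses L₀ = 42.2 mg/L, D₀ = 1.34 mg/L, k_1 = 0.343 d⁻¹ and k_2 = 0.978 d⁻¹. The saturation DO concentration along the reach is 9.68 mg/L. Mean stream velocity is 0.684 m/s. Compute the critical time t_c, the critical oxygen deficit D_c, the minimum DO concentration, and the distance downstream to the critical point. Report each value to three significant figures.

With k_2/k_1 = 2.851 and 1 − D₀(k_2−k_1)/(k_1 L₀) = 0.9412,
t_c = ln(2.851 × 0.9412) / (0.978 − 0.343) = ln(2.684) / 0.6350 = 0.9872/0.6350 = 1.555 d.
D_c = (k_1/k_2) L₀ e^(−k_1 t_c) = (0.343/0.978) × 42.2 × e^(−0.343×1.555) = 0.3507 × 42.2 × 0.5867 = 8.683 mg/L.
Minimum DO = C_s − D_c = 9.68 − 8.683 = 0.9967 mg/L.
x_c = v t_c = 0.684 m/s × 1.555 d × 86400 s/d = 91880 m ≈ 91.9 km.

t_c ≈ 1.55 d; D_c ≈ 8.68 mg/L; min DO ≈ 0.997 mg/L; x_c ≈ 91.9 km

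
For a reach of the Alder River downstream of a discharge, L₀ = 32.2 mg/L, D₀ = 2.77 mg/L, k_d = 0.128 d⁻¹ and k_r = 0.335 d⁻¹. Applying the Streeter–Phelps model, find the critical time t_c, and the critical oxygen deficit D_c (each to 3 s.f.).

t_c ≈ 3.92 d; D_c ≈ 7.45 mg/L

At the critical point dD/dt = 0, so k_d L₀ e^(−k_d t) = k_r D. Substituting D(t) from the Streeter–Phelps equation and solving for t gives
t_c = ln[(k_r/k_d)(1 − D₀(k_r−k_d)/(k_d L₀))] / (k_r−k_d).
Here k_r−k_d = 0.2070 d⁻¹ and 1 − D₀(k_r−k_d)/(k_d L₀) = 1 − 2.77×0.2070/(0.128×32.2) = 0.8609, so
t_c = ln(2.617 × 0.8609) / 0.2070 = 0.8123 / 0.2070 = 3.924 d.
L(t_c) = L₀ e^(−k_d t_c) = 32.2 × 0.6051 = 19.49 mg/L, and at the critical point k_r D_c = k_d L, so D_c = (0.128/0.335) × 19.49 = 7.445 mg/L.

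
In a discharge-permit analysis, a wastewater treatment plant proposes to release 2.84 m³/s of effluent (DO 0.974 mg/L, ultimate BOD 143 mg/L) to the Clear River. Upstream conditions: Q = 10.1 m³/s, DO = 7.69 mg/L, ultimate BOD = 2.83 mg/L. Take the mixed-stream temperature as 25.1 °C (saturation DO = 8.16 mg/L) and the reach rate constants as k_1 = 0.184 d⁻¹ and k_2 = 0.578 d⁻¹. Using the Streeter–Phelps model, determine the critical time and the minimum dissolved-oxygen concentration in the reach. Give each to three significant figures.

t_c ≈ 2.57 d; minimum DO ≈ 1.49 mg/L

Mixed DO = (10.1×7.69 + 2.84×0.974)/(10.1+2.84) = 80.44/12.94 = 6.216 mg/L.
Mixed L₀ = (10.1×2.83 + 2.84×143)/(12.94) = 434.7/12.94 = 33.59 mg/L.
Initial deficit D₀ = C_s − DO₀ = 8.16 − 6.216 = 1.944 mg/L.
t_c = (1/0.3940) ln[(0.578/0.184)(1 − 1.944×0.3940/(0.184×33.59))] = 2.538 × ln(2.752) = 2.569 d.
D_c = (0.184/0.578) × 33.59 × e^(−0.184×2.569) = 0.3183 × 33.59 × 0.6233 = 6.665 mg/L.
Minimum DO = 8.16 − 6.665 = 1.495 mg/L.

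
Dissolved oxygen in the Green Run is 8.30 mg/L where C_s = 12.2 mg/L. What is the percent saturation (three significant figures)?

% saturation = C/C_s × 100 = 8.30/12.2 × 100 = 68.0 %.

68.0 % saturation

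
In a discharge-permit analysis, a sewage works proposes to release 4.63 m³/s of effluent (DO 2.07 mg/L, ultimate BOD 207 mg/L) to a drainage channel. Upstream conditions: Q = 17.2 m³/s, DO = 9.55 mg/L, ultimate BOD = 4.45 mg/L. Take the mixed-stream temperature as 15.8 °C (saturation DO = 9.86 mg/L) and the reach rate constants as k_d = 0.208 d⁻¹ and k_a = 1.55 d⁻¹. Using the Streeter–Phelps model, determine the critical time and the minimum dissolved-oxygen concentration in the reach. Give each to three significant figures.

t_c ≈ 1.27 d; minimum DO ≈ 4.98 mg/L

Mixed DO = (17.2×9.55 + 4.63×2.07)/(17.2+4.63) = 173.8/21.83 = 7.964 mg/L.
Mixed L₀ = (17.2×4.45 + 4.63×207)/(21.83) = 1035/21.83 = 47.41 mg/L.
Initial deficit D₀ = C_s − DO₀ = 9.86 − 7.964 = 1.896 mg/L.
t_c = (1/1.342) ln[(1.55/0.208)(1 − 1.896×1.342/(0.208×47.41))] = 0.7452 × ln(5.529) = 1.274 d.
D_c = (0.208/1.55) × 47.41 × e^(−0.208×1.274) = 0.1342 × 47.41 × 0.7672 = 4.881 mg/L.
Minimum DO = 9.86 − 4.881 = 4.979 mg/L.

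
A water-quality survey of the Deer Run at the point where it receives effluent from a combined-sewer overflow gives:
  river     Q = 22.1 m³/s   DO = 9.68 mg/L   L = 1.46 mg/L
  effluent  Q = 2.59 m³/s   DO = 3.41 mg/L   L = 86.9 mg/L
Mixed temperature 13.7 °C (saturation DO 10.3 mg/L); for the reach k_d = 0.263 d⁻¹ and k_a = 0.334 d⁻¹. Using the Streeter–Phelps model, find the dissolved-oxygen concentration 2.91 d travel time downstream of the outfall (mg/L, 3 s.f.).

DO ≈ 6.46 mg/L

Mixed DO = (22.1×9.68 + 2.59×3.41)/(22.1+2.59) = 222.8/24.69 = 9.022 mg/L.
Mixed L₀ = (22.1×1.46 + 2.59×86.9)/(24.69) = 257.3/24.69 = 10.42 mg/L.
Initial deficit D₀ = C_s − DO₀ = 10.3 − 9.022 = 1.278 mg/L.
D(2.91) = [0.263×10.42/(0.334−0.263)](e^(−0.263×2.91) − e^(−0.334×2.91)) + 1.278 e^(−0.334×2.91)
= 38.61 × (0.4652 − 0.3783) + 1.278 × 0.3783 = 3.836 mg/L.
DO = 10.3 − 3.836 = 6.464 mg/L.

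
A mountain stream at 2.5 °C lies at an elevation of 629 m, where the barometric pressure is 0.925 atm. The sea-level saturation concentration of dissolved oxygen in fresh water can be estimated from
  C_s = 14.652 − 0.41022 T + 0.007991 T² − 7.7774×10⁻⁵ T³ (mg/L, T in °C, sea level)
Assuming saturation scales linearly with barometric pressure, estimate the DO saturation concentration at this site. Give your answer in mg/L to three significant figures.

C_s ≈ 12.6 mg/L

At sea level: C_s = 14.652 − 0.41022×2.5 + 0.007991×2.5² − 7.7774×10⁻⁵×2.5³ = 13.68 mg/L.
Pressure correction: C_s' = 13.68 × 0.925 = 12.65 mg/L.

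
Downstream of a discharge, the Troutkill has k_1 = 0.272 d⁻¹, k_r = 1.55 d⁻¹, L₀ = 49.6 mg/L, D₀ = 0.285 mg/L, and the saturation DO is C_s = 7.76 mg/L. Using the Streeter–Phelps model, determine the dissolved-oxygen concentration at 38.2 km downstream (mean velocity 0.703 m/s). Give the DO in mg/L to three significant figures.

DO ≈ 2.74 mg/L

Travel time t = x/v = 38.2 km / (0.703 m/s) = 38200 m / 0.703 m/s = 54340 s = 0.6289 d.
k_1 L₀/(k_r−k_1) = 0.272×49.6/(1.55−0.272) = 13.49/1.278 = 10.56 mg/L.
e^(−k_1 t) = e^(−0.272×0.6289) = 0.8428; e^(−k_r t) = e^(−1.55×0.6289) = 0.3773.
D = 10.56 × (0.8428 − 0.3773) + 0.285 × 0.3773 = 4.914 + 0.1075 = 5.022 mg/L.
DO = C_s − D = 7.76 − 5.022 = 2.738 mg/L.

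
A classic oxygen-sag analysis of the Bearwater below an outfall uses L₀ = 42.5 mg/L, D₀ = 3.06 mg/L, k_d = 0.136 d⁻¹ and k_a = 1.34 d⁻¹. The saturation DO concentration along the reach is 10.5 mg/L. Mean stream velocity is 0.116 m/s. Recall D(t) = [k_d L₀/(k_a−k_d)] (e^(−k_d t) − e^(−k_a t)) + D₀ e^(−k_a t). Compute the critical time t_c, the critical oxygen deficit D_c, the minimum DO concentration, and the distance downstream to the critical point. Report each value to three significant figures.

With k_a/k_d = 9.853 and 1 − D₀(k_a−k_d)/(k_d L₀) = 0.3626,
t_c = ln(9.853 × 0.3626) / (1.34 − 0.136) = ln(3.573) / 1.204 = 1.273/1.204 = 1.058 d.
D_c = (k_d/k_a) L₀ e^(−k_d t_c) = (0.136/1.34) × 42.5 × e^(−0.136×1.058) = 0.1015 × 42.5 × 0.8660 = 3.736 mg/L.
Minimum DO = C_s − D_c = 10.5 − 3.736 = 6.764 mg/L.
x_c = v t_c = 0.116 m/s × 1.058 d × 86400 s/d = 10600 m ≈ 10.6 km.

t_c ≈ 1.06 d; D_c ≈ 3.74 mg/L; min DO ≈ 6.76 mg/L; x_c ≈ 10.6 km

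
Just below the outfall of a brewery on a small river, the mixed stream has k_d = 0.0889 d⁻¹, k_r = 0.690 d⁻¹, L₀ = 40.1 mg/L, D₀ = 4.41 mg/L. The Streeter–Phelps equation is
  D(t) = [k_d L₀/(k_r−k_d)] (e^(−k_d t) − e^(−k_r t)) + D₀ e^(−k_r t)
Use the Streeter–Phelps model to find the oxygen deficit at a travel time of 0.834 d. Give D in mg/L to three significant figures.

k_d L₀/(k_r−k_d) = 0.0889×40.1/(0.690−0.0889) = 3.565/0.6011 = 5.931 mg/L.
e^(−k_d t) = e^(−0.0889×0.8340) = 0.9285; e^(−k_r t) = e^(−0.690×0.8340) = 0.5624.
D = 5.931 × (0.9285 − 0.5624) + 4.41 × 0.5624 = 2.171 + 2.480 = 4.652 mg/L.

D ≈ 4.65 mg/L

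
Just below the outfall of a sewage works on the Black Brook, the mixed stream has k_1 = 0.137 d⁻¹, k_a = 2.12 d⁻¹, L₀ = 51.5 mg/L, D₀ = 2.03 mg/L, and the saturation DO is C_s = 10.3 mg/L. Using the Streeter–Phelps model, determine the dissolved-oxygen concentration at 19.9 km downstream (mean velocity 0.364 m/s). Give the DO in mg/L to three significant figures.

DO ≈ 7.44 mg/L

Travel time t = x/v = 19.9 km / (0.364 m/s) = 19900 m / 0.364 m/s = 54670 s = 0.6328 d.
k_1 L₀/(k_a−k_1) = 0.137×51.5/(2.12−0.137) = 7.056/1.983 = 3.558 mg/L.
e^(−k_1 t) = e^(−0.137×0.6328) = 0.9170; e^(−k_a t) = e^(−2.12×0.6328) = 0.2615.
D = 3.558 × (0.9170 − 0.2615) + 2.03 × 0.2615 = 2.332 + 0.5308 = 2.863 mg/L.
DO = C_s − D = 10.3 − 2.863 = 7.437 mg/L.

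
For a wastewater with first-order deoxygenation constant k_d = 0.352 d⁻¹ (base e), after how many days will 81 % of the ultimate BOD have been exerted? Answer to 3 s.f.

y/L₀ = 1 − e^(−k_d t) = 0.81 ⇒ e^(−k_d t) = 0.190
t = −ln(0.190) / 0.352 = 1.661 / 0.352 = 4.718 d.

t ≈ 4.72 d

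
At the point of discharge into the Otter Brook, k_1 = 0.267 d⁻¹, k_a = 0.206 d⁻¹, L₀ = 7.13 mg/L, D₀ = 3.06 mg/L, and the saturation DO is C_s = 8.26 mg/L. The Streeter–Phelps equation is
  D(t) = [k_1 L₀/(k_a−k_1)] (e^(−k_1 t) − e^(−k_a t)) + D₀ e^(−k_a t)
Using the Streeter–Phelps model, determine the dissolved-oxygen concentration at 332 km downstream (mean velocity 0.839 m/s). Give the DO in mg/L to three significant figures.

DO ≈ 4.11 mg/L

Travel time t = x/v = 332 km / (0.839 m/s) = 332000 m / 0.839 m/s = 395700 s = 4.580 d.
k_1 L₀/(k_a−k_1) = 0.267×7.13/(0.206−0.267) = 1.904/-0.06100 = -31.21 mg/L.
e^(−k_1 t) = e^(−0.267×4.580) = 0.2944; e^(−k_a t) = e^(−0.206×4.580) = 0.3893.
D = -31.21 × (0.2944 − 0.3893) + 3.06 × 0.3893 = 2.961 + 1.191 = 4.152 mg/L.
DO = C_s − D = 8.26 − 4.152 = 4.108 mg/L.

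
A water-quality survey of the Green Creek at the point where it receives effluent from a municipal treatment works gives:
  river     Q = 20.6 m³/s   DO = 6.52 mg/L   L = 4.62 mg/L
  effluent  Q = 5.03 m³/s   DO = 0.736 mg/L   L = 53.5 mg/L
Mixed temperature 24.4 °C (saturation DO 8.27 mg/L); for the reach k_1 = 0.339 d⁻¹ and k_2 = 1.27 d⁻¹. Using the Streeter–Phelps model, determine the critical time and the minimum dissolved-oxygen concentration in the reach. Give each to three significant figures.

Mixed DO = (20.6×6.52 + 5.03×0.736)/(20.6+5.03) = 138.0/25.63 = 5.385 mg/L.
Mixed L₀ = (20.6×4.62 + 5.03×53.5)/(25.63) = 364.3/25.63 = 14.21 mg/L.
Initial deficit D₀ = C_s − DO₀ = 8.27 − 5.385 = 2.885 mg/L.
t_c = (1/0.9310) ln[(1.27/0.339)(1 − 2.885×0.9310/(0.339×14.21))] = 1.074 × ln(1.658) = 0.5430 d.
D_c = (0.339/1.27) × 14.21 × e^(−0.339×0.5430) = 0.2669 × 14.21 × 0.8319 = 3.156 mg/L.
Minimum DO = 8.27 − 3.156 = 5.114 mg/L.

t_c ≈ 0.543 d; minimum DO ≈ 5.11 mg/L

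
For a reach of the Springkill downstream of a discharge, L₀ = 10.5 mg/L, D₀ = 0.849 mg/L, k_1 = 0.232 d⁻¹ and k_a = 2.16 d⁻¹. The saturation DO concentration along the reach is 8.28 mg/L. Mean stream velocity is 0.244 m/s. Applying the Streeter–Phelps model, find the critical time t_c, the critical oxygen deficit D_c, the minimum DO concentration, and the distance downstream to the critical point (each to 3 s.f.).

t_c ≈ 0.579 d; D_c ≈ 0.986 mg/L; min DO ≈ 7.29 mg/L; x_c ≈ 12.2 km

At the critical point dD/dt = 0, so k_1 L₀ e^(−k_1 t) = k_a D. Substituting D(t) from the Streeter–Phelps equation and solving for t gives
t_c = ln[(k_a/k_1)(1 − D₀(k_a−k_1)/(k_1 L₀))] / (k_a−k_1).
Here k_a−k_1 = 1.928 d⁻¹ and 1 − D₀(k_a−k_1)/(k_1 L₀) = 1 − 0.849×1.928/(0.232×10.5) = 0.3280, so
t_c = ln(9.310 × 0.3280) / 1.928 = 1.117 / 1.928 = 0.5791 d.
L(t_c) = L₀ e^(−k_1 t_c) = 10.5 × 0.8743 = 9.180 mg/L, and at the critical point k_a D_c = k_1 L, so D_c = (0.232/2.16) × 9.180 = 0.9860 mg/L.
Minimum DO = C_s − D_c = 8.28 − 0.9860 = 7.294 mg/L.
x_c = v t_c = 0.244 m/s × 0.5791 d × 86400 s/d = 12210 m ≈ 12.2 km.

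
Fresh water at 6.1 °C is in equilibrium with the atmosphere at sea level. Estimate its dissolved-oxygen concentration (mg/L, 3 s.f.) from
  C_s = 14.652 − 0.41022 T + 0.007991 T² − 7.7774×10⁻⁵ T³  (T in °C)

C_s = 14.652 − 0.41022×6.1 + 0.007991×6.1² − 7.7774×10⁻⁵×6.1³ = 12.43 mg/L.

C_s ≈ 12.4 mg/L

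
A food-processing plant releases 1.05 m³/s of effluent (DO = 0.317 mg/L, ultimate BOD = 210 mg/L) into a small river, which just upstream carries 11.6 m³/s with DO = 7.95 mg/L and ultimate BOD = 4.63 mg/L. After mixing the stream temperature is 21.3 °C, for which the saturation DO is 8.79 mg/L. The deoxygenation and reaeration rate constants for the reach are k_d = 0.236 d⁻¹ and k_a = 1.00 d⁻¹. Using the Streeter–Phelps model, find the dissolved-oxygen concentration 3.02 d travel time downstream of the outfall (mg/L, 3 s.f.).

Mixed DO = (11.6×7.95 + 1.05×0.317)/(11.6+1.05) = 92.55/12.65 = 7.316 mg/L.
Mixed L₀ = (11.6×4.63 + 1.05×210)/(12.65) = 274.2/12.65 = 21.68 mg/L.
Initial deficit D₀ = C_s − DO₀ = 8.79 − 7.316 = 1.474 mg/L.
D(3.02) = [0.236×21.68/(1.00−0.236)](e^(−0.236×3.02) − e^(−1.00×3.02)) + 1.474 e^(−1.00×3.02)
= 6.696 × (0.4903 − 0.04880) + 1.474 × 0.04880 = 3.028 mg/L.
DO = 8.79 − 3.028 = 5.762 mg/L.

DO ≈ 5.76 mg/L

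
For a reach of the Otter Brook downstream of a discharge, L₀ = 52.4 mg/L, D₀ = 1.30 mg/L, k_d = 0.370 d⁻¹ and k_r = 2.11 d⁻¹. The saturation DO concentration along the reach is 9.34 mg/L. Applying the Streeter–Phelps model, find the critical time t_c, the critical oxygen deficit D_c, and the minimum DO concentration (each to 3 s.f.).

t_c ≈ 0.929 d; D_c ≈ 6.52 mg/L; min DO ≈ 2.82 mg/L

With k_r/k_d = 5.703 and 1 − D₀(k_r−k_d)/(k_d L₀) = 0.8833,
t_c = ln(5.703 × 0.8833) / (2.11 − 0.370) = ln(5.037) / 1.740 = 1.617/1.740 = 0.9292 d.
L(t_c) = L₀ e^(−k_d t_c) = 52.4 × 0.7091 = 37.15 mg/L, and at the critical point k_r D_c = k_d L, so D_c = (0.370/2.11) × 37.15 = 6.515 mg/L.
Minimum DO = C_s − D_c = 9.34 − 6.515 = 2.825 mg/L.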